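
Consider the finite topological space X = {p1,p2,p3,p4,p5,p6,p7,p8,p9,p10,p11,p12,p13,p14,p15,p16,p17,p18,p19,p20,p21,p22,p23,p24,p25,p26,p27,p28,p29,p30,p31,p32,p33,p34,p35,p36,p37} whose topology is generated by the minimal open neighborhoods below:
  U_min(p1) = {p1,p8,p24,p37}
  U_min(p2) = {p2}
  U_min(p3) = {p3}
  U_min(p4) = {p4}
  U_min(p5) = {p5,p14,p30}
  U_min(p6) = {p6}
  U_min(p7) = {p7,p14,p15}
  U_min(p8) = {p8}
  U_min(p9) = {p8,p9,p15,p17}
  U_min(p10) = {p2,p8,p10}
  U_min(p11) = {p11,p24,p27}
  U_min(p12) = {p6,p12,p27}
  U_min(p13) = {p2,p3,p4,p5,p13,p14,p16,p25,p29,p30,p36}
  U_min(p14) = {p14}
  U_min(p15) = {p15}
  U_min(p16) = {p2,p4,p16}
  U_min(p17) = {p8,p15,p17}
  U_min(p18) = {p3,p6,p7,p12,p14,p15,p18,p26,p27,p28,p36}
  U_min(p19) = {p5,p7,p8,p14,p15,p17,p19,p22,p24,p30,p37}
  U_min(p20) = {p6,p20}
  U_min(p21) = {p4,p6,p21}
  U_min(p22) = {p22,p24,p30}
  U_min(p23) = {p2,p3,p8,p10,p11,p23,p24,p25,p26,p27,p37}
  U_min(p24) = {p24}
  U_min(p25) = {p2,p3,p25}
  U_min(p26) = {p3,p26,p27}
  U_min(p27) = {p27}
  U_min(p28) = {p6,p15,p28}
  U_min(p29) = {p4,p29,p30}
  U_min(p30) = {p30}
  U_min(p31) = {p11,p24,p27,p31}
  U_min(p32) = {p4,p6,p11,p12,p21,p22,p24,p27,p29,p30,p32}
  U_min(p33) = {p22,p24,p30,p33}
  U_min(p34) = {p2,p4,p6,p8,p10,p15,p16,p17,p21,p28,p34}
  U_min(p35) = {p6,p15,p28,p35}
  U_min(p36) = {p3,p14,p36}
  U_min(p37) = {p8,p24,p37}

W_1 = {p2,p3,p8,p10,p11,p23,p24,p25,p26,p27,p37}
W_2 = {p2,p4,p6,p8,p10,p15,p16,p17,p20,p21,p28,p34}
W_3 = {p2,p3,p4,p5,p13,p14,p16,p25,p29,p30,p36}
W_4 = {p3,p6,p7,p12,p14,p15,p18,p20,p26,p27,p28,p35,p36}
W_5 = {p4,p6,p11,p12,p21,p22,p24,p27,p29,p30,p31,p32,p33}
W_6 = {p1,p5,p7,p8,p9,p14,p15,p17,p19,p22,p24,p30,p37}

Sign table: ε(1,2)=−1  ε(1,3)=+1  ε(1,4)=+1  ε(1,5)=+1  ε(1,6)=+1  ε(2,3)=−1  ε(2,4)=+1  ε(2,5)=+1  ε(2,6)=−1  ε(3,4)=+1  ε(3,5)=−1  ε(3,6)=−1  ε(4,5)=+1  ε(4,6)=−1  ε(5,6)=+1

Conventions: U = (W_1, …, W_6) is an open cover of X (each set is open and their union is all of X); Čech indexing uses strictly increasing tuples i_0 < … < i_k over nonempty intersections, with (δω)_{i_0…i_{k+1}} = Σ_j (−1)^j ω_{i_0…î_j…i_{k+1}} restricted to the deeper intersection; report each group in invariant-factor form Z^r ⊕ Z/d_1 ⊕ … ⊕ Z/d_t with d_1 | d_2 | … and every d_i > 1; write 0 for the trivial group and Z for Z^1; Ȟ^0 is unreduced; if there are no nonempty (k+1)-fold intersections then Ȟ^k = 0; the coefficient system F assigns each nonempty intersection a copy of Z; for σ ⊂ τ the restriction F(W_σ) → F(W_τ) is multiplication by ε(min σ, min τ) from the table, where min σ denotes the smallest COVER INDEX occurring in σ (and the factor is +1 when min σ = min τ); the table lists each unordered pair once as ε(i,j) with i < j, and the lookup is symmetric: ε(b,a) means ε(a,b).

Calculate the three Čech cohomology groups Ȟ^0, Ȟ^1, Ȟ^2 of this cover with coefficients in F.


Ȟ^0(U;F) ≅ 0, Ȟ^1(U;F) ≅ Z/2, Ȟ^2(U;F) ≅ Z

cover nerve:
  W12={p2,p8,p10} W13={p2,p3,p25} W14={p3,p26,p27} W15={p11,p24,p27} W16={p8,p24,p37} W23={p2,p4,p16} W24={p6,p15,p20,p28} W25={p4,p6,p21} W26={p8,p15,p17} W34={p3,p14,p36} W35={p4,p29,p30} W36={p5,p14,p30} W45={p6,p12,p27} W46={p7,p14,p15} W56={p22,p24,p30}
  W123={p2} W126={p8} W134={p3} W145={p27} W156={p24} W235={p4} W245={p6} W246={p15} W346={p14} W356={p30}
C dims 6,15,10; δ0: rk 6, SNF 1^5·2; δ1: rk 9, SNF 1^9
Ȟ^0: (6−6)−0=0 ⇒ 0
Ȟ^1: (15−9)−6=0 plus torsion [2] ⇒ Z/2
Ȟ^2: (10−0)−9=1 ⇒ Z


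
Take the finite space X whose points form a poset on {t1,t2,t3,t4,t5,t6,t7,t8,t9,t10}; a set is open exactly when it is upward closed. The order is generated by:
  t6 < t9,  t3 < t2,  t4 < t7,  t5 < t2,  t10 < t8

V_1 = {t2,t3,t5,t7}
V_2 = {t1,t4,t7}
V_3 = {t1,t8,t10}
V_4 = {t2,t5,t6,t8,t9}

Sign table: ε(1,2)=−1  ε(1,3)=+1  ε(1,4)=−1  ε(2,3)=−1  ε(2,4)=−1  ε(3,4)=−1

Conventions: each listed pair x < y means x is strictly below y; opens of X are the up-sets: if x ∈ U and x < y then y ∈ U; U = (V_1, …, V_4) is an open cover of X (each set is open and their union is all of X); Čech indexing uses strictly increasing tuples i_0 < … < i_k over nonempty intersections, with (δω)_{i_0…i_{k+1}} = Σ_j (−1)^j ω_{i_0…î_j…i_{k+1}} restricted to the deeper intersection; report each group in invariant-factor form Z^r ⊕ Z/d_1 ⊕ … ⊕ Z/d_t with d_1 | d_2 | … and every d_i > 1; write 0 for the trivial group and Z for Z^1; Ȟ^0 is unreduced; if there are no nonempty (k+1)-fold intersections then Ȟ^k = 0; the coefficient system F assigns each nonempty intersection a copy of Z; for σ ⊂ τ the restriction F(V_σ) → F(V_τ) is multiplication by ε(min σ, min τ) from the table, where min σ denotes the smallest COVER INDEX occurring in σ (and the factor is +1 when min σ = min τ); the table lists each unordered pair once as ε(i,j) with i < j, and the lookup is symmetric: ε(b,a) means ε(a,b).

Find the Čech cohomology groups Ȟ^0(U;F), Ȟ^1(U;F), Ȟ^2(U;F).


intersection data:
  V12={t7} V14={t2,t5} V23={t1} V34={t8}
C dims 4,4; δ0: rk 3, SNF 1^3
Ȟ^0 = (4 − 3) − 0 = 1, so Ȟ^0 ≅ Z
Ȟ^1 = (4 − 0) − 3 = 1, so Ȟ^1 ≅ Z
Ȟ^2 = (0 − 0) − 0 = 0, so Ȟ^2 ≅ 0

Ȟ^0(U;F) ≅ Z, Ȟ^1(U;F) ≅ Z, Ȟ^2(U;F) ≅ 0


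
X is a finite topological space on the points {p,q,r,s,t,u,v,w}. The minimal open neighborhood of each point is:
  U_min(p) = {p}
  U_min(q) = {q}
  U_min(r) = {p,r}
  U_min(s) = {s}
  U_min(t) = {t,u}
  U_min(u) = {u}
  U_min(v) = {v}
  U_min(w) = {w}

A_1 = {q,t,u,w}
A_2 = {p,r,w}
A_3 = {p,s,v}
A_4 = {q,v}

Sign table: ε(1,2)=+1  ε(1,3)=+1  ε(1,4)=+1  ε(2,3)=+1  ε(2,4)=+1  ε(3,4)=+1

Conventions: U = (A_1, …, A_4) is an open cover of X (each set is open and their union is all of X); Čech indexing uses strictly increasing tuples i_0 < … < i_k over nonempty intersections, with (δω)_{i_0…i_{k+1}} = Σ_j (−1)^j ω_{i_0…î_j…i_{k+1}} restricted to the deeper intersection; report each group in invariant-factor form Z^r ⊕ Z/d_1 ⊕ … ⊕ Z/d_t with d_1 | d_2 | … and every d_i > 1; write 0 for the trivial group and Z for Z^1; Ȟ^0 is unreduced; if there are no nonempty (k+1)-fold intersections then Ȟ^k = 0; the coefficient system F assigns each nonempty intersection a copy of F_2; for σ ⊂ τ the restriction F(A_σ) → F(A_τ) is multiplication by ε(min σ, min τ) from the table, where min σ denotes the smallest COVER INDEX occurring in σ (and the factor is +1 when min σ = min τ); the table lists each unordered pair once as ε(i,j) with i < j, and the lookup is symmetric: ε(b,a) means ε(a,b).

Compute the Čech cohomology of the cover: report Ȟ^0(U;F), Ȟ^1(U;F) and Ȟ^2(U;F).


Ȟ^0(U;F) ≅ Z/2, Ȟ^1(U;F) ≅ Z/2, Ȟ^2(U;F) ≅ 0

nonempty intersections:
  A12={w} A14={q} A23={p} A34={v}
C dims 4,4; δ0: rk_F2 3
Ȟ^0: (4−3)−0=1 ⇒ Z/2
Ȟ^1: (4−0)−3=1 ⇒ Z/2
Ȟ^2: (0−0)−0=0 ⇒ 0


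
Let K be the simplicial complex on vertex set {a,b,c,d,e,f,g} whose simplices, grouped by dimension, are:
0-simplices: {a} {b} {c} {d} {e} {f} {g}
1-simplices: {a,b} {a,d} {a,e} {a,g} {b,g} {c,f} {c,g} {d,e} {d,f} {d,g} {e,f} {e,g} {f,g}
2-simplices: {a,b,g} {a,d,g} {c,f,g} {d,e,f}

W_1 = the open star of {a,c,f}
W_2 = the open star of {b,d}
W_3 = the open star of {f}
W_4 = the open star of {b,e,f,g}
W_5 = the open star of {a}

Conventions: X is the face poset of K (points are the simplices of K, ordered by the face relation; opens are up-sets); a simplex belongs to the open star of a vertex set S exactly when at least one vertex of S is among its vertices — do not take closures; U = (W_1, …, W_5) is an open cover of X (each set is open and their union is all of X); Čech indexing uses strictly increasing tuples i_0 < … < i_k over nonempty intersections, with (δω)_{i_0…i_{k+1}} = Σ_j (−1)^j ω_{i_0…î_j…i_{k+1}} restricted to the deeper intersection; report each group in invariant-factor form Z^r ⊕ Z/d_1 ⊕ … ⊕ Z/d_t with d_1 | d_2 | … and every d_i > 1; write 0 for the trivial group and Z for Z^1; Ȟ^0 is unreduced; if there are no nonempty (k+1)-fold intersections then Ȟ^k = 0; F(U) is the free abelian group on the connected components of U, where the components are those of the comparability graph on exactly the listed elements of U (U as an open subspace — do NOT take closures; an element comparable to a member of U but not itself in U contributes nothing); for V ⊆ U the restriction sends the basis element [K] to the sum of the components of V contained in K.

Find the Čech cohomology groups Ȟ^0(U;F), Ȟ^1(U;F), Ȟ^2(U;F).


nerve of the cover:
  W1={{a},{c},{f},{a,b},{a,d},{a,e},{a,g},{c,f},{c,g},{d,f},{e,f},{f,g},{a,b,g},{a,d,g},{c,f,g},{d,e,f}} W2={{b},{d},{a,b},{a,d},{b,g},{d,e},{d,f},{d,g},{a,b,g},{a,d,g},{d,e,f}} W3={{f},{c,f},{d,f},{e,f},{f,g},{c,f,g},{d,e,f}} W4={{b},{e},{f},{g},{a,b},{a,e},{a,g},{b,g},{c,f},{c,g},{d,e},{d,f},{d,g},{e,f},{e,g},{f,g},{a,b,g},{a,d,g},{c,f,g},{d,e,f}} W5={{a},{a,b},{a,d},{a,e},{a,g},{a,b,g},{a,d,g}}
  W12={{a,b},{a,d},{d,f},{a,b,g},{a,d,g},{d,e,f}} W13={{f},{c,f},{d,f},{e,f},{f,g},{c,f,g},{d,e,f}} W14={{f},{a,b},{a,e},{a,g},{c,f},{c,g},{d,f},{e,f},{f,g},{a,b,g},{a,d,g},{c,f,g},{d,e,f}} W15={{a},{a,b},{a,d},{a,e},{a,g},{a,b,g},{a,d,g}} W23={{d,f},{d,e,f}} W24={{b},{a,b},{b,g},{d,e},{d,f},{d,g},{a,b,g},{a,d,g},{d,e,f}} W25={{a,b},{a,d},{a,b,g},{a,d,g}} W34={{f},{c,f},{d,f},{e,f},{f,g},{c,f,g},{d,e,f}} W45={{a,b},{a,e},{a,g},{a,b,g},{a,d,g}}
  W123={{d,f},{d,e,f}} W124={{a,b},{d,f},{a,b,g},{a,d,g},{d,e,f}} W125={{a,b},{a,d},{a,b,g},{a,d,g}} W134={{f},{c,f},{d,f},{e,f},{f,g},{c,f,g},{d,e,f}} W145={{a,b},{a,e},{a,g},{a,b,g},{a,d,g}} W234={{d,f},{d,e,f}} W245={{a,b},{a,b,g},{a,d,g}}
  W1234={{d,f},{d,e,f}} W1245={{a,b},{a,b,g},{a,d,g}}
components per intersection:
  W1: {{a},{a,b},{a,d},{a,e},{a,g},{a,b,g},{a,d,g}} {{c},{f},{c,f},{c,g},{d,f},{e,f},{f,g},{c,f,g},{d,e,f}}
  W2: {{b},{a,b},{b,g},{a,b,g}} {{d},{a,d},{d,e},{d,f},{d,g},{a,d,g},{d,e,f}}
  W3: {{f},{c,f},{d,f},{e,f},{f,g},{c,f,g},{d,e,f}}
  W4: {{b},{e},{f},{g},{a,b},{a,e},{a,g},{b,g},{c,f},{c,g},{d,e},{d,f},{d,g},{e,f},{e,g},{f,g},{a,b,g},{a,d,g},{c,f,g},{d,e,f}}
  W5: {{a},{a,b},{a,d},{a,e},{a,g},{a,b,g},{a,d,g}}
  W12: {{a,b},{a,b,g}} {{a,d},{a,d,g}} {{d,f},{d,e,f}}
  W13: {{f},{c,f},{d,f},{e,f},{f,g},{c,f,g},{d,e,f}}
  W14: {{f},{c,f},{c,g},{d,f},{e,f},{f,g},{c,f,g},{d,e,f}} {{a,b},{a,g},{a,b,g},{a,d,g}} {{a,e}}
  W15: {{a},{a,b},{a,d},{a,e},{a,g},{a,b,g},{a,d,g}}
  W23: {{d,f},{d,e,f}}
  W24: {{b},{a,b},{b,g},{a,b,g}} {{d,e},{d,f},{d,e,f}} {{d,g},{a,d,g}}
  W25: {{a,b},{a,b,g}} {{a,d},{a,d,g}}
  W34: {{f},{c,f},{d,f},{e,f},{f,g},{c,f,g},{d,e,f}}
  W45: {{a,b},{a,g},{a,b,g},{a,d,g}} {{a,e}}
  W123: {{d,f},{d,e,f}}
  W124: {{a,b},{a,b,g}} {{d,f},{d,e,f}} {{a,d,g}}
  W125: {{a,b},{a,b,g}} {{a,d},{a,d,g}}
  W134: {{f},{c,f},{d,f},{e,f},{f,g},{c,f,g},{d,e,f}}
  W145: {{a,b},{a,g},{a,b,g},{a,d,g}} {{a,e}}
  W234: {{d,f},{d,e,f}}
  W245: {{a,b},{a,b,g}} {{a,d,g}}
  W1234: {{d,f},{d,e,f}}
  W1245: {{a,b},{a,b,g}} {{a,d,g}}
C dims 7,17,12,3; δ0: rk 6, SNF 1^6; δ1: rk 9, SNF 1^9; δ2: rk 3, SNF 1^3
Ȟ^0 = (7 − 6) − 0 = 1, so Ȟ^0 ≅ Z
Ȟ^1 = (17 − 9) − 6 = 2, so Ȟ^1 ≅ Z^2
Ȟ^2 = (12 − 3) − 9 = 0, so Ȟ^2 ≅ 0

Ȟ^0(U;F) ≅ Z; Ȟ^1(U;F) ≅ Z^2; Ȟ^2(U;F) ≅ 0


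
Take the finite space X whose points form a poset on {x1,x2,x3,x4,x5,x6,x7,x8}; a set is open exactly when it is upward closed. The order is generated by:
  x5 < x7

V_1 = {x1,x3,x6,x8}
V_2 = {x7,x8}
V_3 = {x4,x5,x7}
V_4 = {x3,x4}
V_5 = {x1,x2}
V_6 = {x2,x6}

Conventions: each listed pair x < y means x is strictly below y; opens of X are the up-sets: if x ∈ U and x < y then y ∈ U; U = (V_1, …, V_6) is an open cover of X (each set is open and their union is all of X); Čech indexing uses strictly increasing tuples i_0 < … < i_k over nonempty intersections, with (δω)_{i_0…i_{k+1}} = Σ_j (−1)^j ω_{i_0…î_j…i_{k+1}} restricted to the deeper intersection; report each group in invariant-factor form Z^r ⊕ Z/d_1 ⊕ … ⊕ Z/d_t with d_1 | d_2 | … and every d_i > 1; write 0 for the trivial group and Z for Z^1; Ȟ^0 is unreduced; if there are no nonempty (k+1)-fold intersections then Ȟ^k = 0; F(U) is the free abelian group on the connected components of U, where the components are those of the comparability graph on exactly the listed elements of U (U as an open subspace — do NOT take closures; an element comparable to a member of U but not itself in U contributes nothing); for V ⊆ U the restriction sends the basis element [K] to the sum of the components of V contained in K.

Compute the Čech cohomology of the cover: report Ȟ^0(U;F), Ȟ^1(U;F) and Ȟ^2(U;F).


nonempty intersections:
  V12={x8} V14={x3} V15={x1} V16={x6} V23={x7} V34={x4} V56={x2}
components per intersection:
  V1: {x1} {x3} {x6} {x8}
  V2: {x7} {x8}
  V3: {x4} {x5,x7}
  V4: {x3} {x4}
  V5: {x1} {x2}
  V6: {x2} {x6}
  V12: {x8}
  V14: {x3}
  V15: {x1}
  V16: {x6}
  V23: {x7}
  V34: {x4}
  V56: {x2}
C dims 14,7; δ0: rk 7, SNF 1^7
Ȟ^0: (14−7)−0=7 ⇒ Z^7
Ȟ^1: (7−0)−7=0 ⇒ 0
Ȟ^2: (0−0)−0=0 ⇒ 0

Ȟ^0(U;F) ≅ Z^7, Ȟ^1(U;F) ≅ 0 and Ȟ^2(U;F) ≅ 0


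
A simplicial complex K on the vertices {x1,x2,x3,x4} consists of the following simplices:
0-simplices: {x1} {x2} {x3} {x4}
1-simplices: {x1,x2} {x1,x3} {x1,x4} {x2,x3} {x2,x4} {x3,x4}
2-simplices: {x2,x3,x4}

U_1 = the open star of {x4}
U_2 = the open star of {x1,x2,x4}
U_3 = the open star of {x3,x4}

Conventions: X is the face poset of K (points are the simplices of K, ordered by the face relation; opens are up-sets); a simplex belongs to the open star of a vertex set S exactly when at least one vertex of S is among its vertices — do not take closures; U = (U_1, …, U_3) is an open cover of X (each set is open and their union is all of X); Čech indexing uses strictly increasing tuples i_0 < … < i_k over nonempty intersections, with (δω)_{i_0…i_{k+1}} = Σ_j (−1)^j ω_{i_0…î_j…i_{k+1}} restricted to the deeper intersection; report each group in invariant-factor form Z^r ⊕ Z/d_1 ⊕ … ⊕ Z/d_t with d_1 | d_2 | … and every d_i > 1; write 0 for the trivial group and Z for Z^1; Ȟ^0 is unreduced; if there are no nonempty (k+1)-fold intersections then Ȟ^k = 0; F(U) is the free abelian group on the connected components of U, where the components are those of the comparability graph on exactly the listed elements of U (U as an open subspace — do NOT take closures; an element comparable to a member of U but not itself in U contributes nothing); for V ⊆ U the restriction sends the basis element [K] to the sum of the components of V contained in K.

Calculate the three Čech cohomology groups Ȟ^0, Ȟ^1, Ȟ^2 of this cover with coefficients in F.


Ȟ^0 ≅ Z, Ȟ^1 ≅ Z, Ȟ^2 ≅ 0

nerve of the cover:
  U1={{x4},{x1,x4},{x2,x4},{x3,x4},{x2,x3,x4}} U2={{x1},{x2},{x4},{x1,x2},{x1,x3},{x1,x4},{x2,x3},{x2,x4},{x3,x4},{x2,x3,x4}} U3={{x3},{x4},{x1,x3},{x1,x4},{x2,x3},{x2,x4},{x3,x4},{x2,x3,x4}}
  U12={{x4},{x1,x4},{x2,x4},{x3,x4},{x2,x3,x4}} U13={{x4},{x1,x4},{x2,x4},{x3,x4},{x2,x3,x4}} U23={{x4},{x1,x3},{x1,x4},{x2,x3},{x2,x4},{x3,x4},{x2,x3,x4}}
  U123={{x4},{x1,x4},{x2,x4},{x3,x4},{x2,x3,x4}}
components per intersection:
  U1: {{x4},{x1,x4},{x2,x4},{x3,x4},{x2,x3,x4}}
  U2: {{x1},{x2},{x4},{x1,x2},{x1,x3},{x1,x4},{x2,x3},{x2,x4},{x3,x4},{x2,x3,x4}}
  U3: {{x3},{x4},{x1,x3},{x1,x4},{x2,x3},{x2,x4},{x3,x4},{x2,x3,x4}}
  U12: {{x4},{x1,x4},{x2,x4},{x3,x4},{x2,x3,x4}}
  U13: {{x4},{x1,x4},{x2,x4},{x3,x4},{x2,x3,x4}}
  U23: {{x4},{x1,x4},{x2,x3},{x2,x4},{x3,x4},{x2,x3,x4}} {{x1,x3}}
  U123: {{x4},{x1,x4},{x2,x4},{x3,x4},{x2,x3,x4}}
C dims 3,4,1; δ0: rk 2, SNF 1^2; δ1: rk 1, SNF 1^1
Ȟ^0 = (3 − 2) − 0 = 1, so Ȟ^0 ≅ Z
Ȟ^1 = (4 − 1) − 2 = 1, so Ȟ^1 ≅ Z
Ȟ^2 = (1 − 0) − 1 = 0, so Ȟ^2 ≅ 0


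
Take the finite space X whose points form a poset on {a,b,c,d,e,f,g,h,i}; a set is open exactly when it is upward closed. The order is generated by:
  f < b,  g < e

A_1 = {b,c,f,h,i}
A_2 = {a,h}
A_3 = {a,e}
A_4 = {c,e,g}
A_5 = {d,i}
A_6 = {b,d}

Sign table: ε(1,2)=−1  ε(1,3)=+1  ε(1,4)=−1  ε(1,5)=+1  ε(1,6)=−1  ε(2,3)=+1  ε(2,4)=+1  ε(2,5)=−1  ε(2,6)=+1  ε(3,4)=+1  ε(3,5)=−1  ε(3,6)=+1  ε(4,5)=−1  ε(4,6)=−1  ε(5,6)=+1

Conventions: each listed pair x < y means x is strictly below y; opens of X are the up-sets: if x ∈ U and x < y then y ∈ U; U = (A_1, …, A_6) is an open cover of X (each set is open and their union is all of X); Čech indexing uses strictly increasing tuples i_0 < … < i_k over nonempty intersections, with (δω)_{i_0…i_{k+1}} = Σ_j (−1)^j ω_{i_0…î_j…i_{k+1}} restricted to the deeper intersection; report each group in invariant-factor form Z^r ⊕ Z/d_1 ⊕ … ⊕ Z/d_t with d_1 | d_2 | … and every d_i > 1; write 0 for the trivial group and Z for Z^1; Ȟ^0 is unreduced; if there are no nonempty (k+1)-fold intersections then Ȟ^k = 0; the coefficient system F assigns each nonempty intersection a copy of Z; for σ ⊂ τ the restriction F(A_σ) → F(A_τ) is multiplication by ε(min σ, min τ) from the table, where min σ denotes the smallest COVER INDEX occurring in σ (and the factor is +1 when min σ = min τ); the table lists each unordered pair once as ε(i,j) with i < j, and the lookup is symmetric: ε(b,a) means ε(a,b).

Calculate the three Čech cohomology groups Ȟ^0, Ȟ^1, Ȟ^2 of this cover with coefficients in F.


cover nerve:
  A12={h} A14={c} A15={i} A16={b} A23={a} A34={e} A56={d}
C dims 6,7; δ0: rk 6, SNF 1^5·2
Ȟ^0: (6−6)−0=0 ⇒ 0
Ȟ^1: (7−0)−6=1 plus torsion [2] ⇒ Z ⊕ Z/2
Ȟ^2: (0−0)−0=0 ⇒ 0

Ȟ^0 ≅ 0, Ȟ^1 ≅ Z ⊕ Z/2, Ȟ^2 ≅ 0


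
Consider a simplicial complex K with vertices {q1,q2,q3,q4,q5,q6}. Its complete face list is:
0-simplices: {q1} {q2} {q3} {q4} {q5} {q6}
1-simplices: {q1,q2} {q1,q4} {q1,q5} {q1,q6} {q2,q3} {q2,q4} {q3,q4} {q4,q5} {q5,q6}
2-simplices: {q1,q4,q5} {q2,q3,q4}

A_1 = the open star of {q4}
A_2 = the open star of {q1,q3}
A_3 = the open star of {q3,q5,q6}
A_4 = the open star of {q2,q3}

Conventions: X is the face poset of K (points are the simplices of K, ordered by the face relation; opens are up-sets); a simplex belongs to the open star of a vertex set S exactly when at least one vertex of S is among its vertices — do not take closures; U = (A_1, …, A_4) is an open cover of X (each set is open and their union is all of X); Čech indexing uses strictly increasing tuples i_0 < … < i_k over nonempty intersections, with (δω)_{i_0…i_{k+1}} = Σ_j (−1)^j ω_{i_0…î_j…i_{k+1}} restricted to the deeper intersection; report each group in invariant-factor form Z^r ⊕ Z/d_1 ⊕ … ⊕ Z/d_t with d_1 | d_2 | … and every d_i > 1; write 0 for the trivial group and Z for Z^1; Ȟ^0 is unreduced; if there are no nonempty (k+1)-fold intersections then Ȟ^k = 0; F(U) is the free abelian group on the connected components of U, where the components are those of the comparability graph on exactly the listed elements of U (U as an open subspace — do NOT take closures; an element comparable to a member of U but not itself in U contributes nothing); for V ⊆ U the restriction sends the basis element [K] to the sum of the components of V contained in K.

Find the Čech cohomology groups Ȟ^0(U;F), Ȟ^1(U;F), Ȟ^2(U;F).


Ȟ^0 = Z, Ȟ^1 = Z^2, Ȟ^2 = 0

intersection data:
  A1={{q4},{q1,q4},{q2,q4},{q3,q4},{q4,q5},{q1,q4,q5},{q2,q3,q4}} A2={{q1},{q3},{q1,q2},{q1,q4},{q1,q5},{q1,q6},{q2,q3},{q3,q4},{q1,q4,q5},{q2,q3,q4}} A3={{q3},{q5},{q6},{q1,q5},{q1,q6},{q2,q3},{q3,q4},{q4,q5},{q5,q6},{q1,q4,q5},{q2,q3,q4}} A4={{q2},{q3},{q1,q2},{q2,q3},{q2,q4},{q3,q4},{q2,q3,q4}}
  A12={{q1,q4},{q3,q4},{q1,q4,q5},{q2,q3,q4}} A13={{q3,q4},{q4,q5},{q1,q4,q5},{q2,q3,q4}} A14={{q2,q4},{q3,q4},{q2,q3,q4}} A23={{q3},{q1,q5},{q1,q6},{q2,q3},{q3,q4},{q1,q4,q5},{q2,q3,q4}} A24={{q3},{q1,q2},{q2,q3},{q3,q4},{q2,q3,q4}} A34={{q3},{q2,q3},{q3,q4},{q2,q3,q4}}
  A123={{q3,q4},{q1,q4,q5},{q2,q3,q4}} A124={{q3,q4},{q2,q3,q4}} A134={{q3,q4},{q2,q3,q4}} A234={{q3},{q2,q3},{q3,q4},{q2,q3,q4}}
  A1234={{q3,q4},{q2,q3,q4}}
components per intersection:
  A1: {{q4},{q1,q4},{q2,q4},{q3,q4},{q4,q5},{q1,q4,q5},{q2,q3,q4}}
  A2: {{q1},{q1,q2},{q1,q4},{q1,q5},{q1,q6},{q1,q4,q5}} {{q3},{q2,q3},{q3,q4},{q2,q3,q4}}
  A3: {{q3},{q2,q3},{q3,q4},{q2,q3,q4}} {{q5},{q6},{q1,q5},{q1,q6},{q4,q5},{q5,q6},{q1,q4,q5}}
  A4: {{q2},{q3},{q1,q2},{q2,q3},{q2,q4},{q3,q4},{q2,q3,q4}}
  A12: {{q1,q4},{q1,q4,q5}} {{q3,q4},{q2,q3,q4}}
  A13: {{q3,q4},{q2,q3,q4}} {{q4,q5},{q1,q4,q5}}
  A14: {{q2,q4},{q3,q4},{q2,q3,q4}}
  A23: {{q3},{q2,q3},{q3,q4},{q2,q3,q4}} {{q1,q5},{q1,q4,q5}} {{q1,q6}}
  A24: {{q3},{q2,q3},{q3,q4},{q2,q3,q4}} {{q1,q2}}
  A34: {{q3},{q2,q3},{q3,q4},{q2,q3,q4}}
  A123: {{q3,q4},{q2,q3,q4}} {{q1,q4,q5}}
  A124: {{q3,q4},{q2,q3,q4}}
  A134: {{q3,q4},{q2,q3,q4}}
  A234: {{q3},{q2,q3},{q3,q4},{q2,q3,q4}}
  A1234: {{q3,q4},{q2,q3,q4}}
C dims 6,11,5,1; δ0: rk 5, SNF 1^5; δ1: rk 4, SNF 1^4; δ2: rk 1, SNF 1^1
Ȟ^0 = (6 − 5) − 0 = 1, so Ȟ^0 ≅ Z
Ȟ^1 = (11 − 4) − 5 = 2, so Ȟ^1 ≅ Z^2
Ȟ^2 = (5 − 1) − 4 = 0, so Ȟ^2 ≅ 0


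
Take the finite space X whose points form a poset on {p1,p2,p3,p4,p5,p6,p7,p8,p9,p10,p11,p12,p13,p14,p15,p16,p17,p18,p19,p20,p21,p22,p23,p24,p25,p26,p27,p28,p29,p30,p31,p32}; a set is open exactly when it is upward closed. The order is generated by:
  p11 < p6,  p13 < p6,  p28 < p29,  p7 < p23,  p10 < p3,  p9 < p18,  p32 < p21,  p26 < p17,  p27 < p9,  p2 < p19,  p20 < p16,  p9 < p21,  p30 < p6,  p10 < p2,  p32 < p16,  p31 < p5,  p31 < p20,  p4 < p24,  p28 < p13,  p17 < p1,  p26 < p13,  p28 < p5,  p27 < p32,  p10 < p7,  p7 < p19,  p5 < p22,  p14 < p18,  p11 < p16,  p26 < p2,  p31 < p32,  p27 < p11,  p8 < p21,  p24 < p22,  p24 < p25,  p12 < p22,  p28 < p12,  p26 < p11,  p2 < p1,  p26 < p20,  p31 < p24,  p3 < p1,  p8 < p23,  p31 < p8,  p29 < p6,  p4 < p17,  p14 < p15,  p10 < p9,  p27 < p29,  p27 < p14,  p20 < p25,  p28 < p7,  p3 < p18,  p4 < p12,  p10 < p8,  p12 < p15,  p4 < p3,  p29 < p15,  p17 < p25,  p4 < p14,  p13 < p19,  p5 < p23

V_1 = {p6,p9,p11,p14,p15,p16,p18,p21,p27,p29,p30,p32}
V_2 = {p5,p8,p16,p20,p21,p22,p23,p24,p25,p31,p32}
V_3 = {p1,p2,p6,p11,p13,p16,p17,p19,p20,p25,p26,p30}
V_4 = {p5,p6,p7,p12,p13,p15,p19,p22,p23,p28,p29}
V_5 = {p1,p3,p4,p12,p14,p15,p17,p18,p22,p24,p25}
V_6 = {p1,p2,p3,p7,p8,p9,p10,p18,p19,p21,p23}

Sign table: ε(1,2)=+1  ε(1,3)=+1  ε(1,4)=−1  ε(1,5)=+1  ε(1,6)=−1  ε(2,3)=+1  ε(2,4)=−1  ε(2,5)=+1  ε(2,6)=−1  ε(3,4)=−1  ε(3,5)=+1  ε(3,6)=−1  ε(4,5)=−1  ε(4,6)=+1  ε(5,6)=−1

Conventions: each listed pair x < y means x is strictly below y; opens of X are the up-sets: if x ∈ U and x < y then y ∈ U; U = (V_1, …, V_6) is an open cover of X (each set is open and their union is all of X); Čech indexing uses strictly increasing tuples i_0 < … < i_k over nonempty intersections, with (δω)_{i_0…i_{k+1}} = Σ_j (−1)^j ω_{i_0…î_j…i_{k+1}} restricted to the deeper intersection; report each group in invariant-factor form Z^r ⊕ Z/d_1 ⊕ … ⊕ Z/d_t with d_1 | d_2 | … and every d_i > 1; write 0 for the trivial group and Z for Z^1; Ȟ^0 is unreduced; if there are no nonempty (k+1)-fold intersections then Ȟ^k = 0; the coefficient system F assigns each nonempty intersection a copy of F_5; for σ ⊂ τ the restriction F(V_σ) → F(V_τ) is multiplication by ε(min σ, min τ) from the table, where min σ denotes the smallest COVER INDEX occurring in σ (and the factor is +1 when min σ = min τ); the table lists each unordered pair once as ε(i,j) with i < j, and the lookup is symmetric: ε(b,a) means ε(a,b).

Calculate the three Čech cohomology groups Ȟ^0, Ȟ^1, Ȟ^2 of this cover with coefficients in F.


Ȟ^0 = Z/5; Ȟ^1 = 0; Ȟ^2 = 0

nerve simplices:
  V12={p16,p21,p32} V13={p6,p11,p16,p30} V14={p6,p15,p29} V15={p14,p15,p18} V16={p9,p18,p21} V23={p16,p20,p25} V24={p5,p22,p23} V25={p22,p24,p25} V26={p8,p21,p23} V34={p6,p13,p19} V35={p1,p17,p25} V36={p1,p2,p19} V45={p12,p15,p22} V46={p7,p19,p23} V56={p1,p3,p18}
  V123={p16} V126={p21} V134={p6} V145={p15} V156={p18} V235={p25} V245={p22} V246={p23} V346={p19} V356={p1}
C dims 6,15,10; δ0: rk_F5 5; δ1: rk_F5 10
degree 0: 6−5−0 = 1 → Ȟ^0 ≅ Z/5
degree 1: 15−10−5 = 0 → Ȟ^1 ≅ 0
degree 2: 10−0−10 = 0 → Ȟ^2 ≅ 0


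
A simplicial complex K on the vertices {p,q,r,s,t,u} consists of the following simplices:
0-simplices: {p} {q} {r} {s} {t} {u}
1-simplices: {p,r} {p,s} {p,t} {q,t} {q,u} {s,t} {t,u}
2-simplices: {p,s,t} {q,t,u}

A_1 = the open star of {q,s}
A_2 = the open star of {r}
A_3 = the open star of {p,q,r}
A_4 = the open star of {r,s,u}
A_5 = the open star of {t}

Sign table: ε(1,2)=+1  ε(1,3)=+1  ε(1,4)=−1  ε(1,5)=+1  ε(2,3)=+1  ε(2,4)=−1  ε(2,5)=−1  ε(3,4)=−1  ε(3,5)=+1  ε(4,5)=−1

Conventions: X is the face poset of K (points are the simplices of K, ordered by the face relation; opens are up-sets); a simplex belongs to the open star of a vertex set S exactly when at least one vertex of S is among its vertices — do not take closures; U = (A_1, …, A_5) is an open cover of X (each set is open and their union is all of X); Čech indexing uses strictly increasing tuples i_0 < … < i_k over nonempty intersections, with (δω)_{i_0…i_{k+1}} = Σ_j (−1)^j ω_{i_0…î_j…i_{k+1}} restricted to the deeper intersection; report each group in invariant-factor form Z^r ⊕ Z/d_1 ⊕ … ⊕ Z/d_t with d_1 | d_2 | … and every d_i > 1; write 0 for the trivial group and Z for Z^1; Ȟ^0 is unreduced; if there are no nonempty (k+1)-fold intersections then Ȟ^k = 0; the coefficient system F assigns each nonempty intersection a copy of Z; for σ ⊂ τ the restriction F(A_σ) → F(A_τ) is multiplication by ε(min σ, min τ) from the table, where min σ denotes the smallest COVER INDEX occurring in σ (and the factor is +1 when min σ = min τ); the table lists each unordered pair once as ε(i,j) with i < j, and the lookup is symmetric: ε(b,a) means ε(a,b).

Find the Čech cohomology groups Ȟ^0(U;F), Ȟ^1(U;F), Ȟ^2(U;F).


cover nerve:
  A1={{q},{s},{p,s},{q,t},{q,u},{s,t},{p,s,t},{q,t,u}} A2={{r},{p,r}} A3={{p},{q},{r},{p,r},{p,s},{p,t},{q,t},{q,u},{p,s,t},{q,t,u}} A4={{r},{s},{u},{p,r},{p,s},{q,u},{s,t},{t,u},{p,s,t},{q,t,u}} A5={{t},{p,t},{q,t},{s,t},{t,u},{p,s,t},{q,t,u}}
  A13={{q},{p,s},{q,t},{q,u},{p,s,t},{q,t,u}} A14={{s},{p,s},{q,u},{s,t},{p,s,t},{q,t,u}} A15={{q,t},{s,t},{p,s,t},{q,t,u}} A23={{r},{p,r}} A24={{r},{p,r}} A34={{r},{p,r},{p,s},{q,u},{p,s,t},{q,t,u}} A35={{p,t},{q,t},{p,s,t},{q,t,u}} A45={{s,t},{t,u},{p,s,t},{q,t,u}}
  A134={{p,s},{q,u},{p,s,t},{q,t,u}} A135={{q,t},{p,s,t},{q,t,u}} A145={{s,t},{p,s,t},{q,t,u}} A234={{r},{p,r}} A345={{p,s,t},{q,t,u}}
  A1345={{p,s,t},{q,t,u}}
C dims 5,8,5,1; δ0: rk 4, SNF 1^4; δ1: rk 4, SNF 1^4; δ2: rk 1, SNF 1^1
Ȟ^0: (5−4)−0=1 ⇒ Z
Ȟ^1: (8−4)−4=0 ⇒ 0
Ȟ^2: (5−1)−4=0 ⇒ 0

Ȟ^0 ≅ Z, Ȟ^1 ≅ 0, Ȟ^2 ≅ 0


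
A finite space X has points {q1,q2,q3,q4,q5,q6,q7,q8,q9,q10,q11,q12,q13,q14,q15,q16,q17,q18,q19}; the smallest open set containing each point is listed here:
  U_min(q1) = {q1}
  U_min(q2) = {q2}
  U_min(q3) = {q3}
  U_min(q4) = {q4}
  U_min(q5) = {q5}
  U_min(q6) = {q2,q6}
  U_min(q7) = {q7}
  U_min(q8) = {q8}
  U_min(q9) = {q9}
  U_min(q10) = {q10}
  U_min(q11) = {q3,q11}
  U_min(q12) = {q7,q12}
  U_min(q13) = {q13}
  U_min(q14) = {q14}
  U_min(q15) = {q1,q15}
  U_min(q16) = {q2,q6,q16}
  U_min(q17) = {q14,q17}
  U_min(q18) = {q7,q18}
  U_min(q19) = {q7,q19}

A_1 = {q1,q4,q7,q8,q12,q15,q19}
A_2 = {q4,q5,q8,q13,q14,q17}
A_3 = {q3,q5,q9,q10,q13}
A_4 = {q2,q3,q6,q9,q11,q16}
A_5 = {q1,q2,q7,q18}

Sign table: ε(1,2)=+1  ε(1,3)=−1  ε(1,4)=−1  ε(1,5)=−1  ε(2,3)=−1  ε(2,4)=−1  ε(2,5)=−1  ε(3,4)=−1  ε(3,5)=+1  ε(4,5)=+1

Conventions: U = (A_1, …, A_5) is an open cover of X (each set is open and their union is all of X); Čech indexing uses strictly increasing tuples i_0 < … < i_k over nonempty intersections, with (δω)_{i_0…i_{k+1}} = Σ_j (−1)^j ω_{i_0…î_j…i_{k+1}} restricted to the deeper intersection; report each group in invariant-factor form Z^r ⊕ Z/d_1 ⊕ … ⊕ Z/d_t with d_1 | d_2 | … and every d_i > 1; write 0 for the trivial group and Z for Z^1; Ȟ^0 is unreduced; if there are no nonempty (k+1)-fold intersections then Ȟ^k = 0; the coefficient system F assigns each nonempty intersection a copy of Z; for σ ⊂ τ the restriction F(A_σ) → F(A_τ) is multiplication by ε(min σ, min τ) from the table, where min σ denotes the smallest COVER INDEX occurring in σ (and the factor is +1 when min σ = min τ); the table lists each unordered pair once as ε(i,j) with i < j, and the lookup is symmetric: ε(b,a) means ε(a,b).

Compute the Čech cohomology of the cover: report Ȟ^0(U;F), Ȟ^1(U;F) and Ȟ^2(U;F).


intersection data:
  A12={q4,q8} A15={q1,q7} A23={q5,q13} A34={q3,q9} A45={q2}
C dims 5,5; δ0: rk 5, SNF 1^4·2
Ȟ^0 = (5 − 5) − 0 = 0, so Ȟ^0 ≅ 0
Ȟ^1 = (5 − 0) − 5 = 0 plus torsion [2], so Ȟ^1 ≅ Z/2
Ȟ^2 = (0 − 0) − 0 = 0, so Ȟ^2 ≅ 0

Ȟ^0(U;F) ≅ 0; Ȟ^1(U;F) ≅ Z/2; Ȟ^2(U;F) ≅ 0


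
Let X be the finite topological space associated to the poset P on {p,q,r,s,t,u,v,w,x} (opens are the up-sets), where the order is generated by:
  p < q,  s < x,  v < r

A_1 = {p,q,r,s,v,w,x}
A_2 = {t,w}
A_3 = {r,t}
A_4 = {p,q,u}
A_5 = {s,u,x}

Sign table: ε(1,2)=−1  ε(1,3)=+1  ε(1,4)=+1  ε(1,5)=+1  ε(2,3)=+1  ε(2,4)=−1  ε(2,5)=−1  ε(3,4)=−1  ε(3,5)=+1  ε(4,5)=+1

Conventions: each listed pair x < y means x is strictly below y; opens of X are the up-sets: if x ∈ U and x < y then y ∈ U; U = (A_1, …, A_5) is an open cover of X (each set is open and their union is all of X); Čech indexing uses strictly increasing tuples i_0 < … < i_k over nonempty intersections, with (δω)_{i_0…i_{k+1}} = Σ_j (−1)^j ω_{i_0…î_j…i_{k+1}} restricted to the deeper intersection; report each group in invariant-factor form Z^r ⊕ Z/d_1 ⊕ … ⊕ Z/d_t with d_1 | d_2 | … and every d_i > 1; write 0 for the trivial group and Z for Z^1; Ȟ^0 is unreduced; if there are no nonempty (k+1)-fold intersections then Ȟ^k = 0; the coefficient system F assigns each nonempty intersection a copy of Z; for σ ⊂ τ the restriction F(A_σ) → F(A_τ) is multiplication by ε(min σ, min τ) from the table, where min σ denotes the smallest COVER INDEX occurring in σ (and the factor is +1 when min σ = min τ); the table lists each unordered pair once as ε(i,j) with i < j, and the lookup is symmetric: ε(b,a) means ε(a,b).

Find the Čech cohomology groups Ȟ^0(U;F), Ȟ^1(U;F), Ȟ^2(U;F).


Ȟ^0 = 0, Ȟ^1 = Z ⊕ Z/2 and Ȟ^2 = 0

cover nerve:
  A12={w} A13={r} A14={p,q} A15={s,x} A23={t} A45={u}
C dims 5,6; δ0: rk 5, SNF 1^4·2
Ȟ^0: (5−5)−0=0 ⇒ 0
Ȟ^1: (6−0)−5=1 plus torsion [2] ⇒ Z ⊕ Z/2
Ȟ^2: (0−0)−0=0 ⇒ 0


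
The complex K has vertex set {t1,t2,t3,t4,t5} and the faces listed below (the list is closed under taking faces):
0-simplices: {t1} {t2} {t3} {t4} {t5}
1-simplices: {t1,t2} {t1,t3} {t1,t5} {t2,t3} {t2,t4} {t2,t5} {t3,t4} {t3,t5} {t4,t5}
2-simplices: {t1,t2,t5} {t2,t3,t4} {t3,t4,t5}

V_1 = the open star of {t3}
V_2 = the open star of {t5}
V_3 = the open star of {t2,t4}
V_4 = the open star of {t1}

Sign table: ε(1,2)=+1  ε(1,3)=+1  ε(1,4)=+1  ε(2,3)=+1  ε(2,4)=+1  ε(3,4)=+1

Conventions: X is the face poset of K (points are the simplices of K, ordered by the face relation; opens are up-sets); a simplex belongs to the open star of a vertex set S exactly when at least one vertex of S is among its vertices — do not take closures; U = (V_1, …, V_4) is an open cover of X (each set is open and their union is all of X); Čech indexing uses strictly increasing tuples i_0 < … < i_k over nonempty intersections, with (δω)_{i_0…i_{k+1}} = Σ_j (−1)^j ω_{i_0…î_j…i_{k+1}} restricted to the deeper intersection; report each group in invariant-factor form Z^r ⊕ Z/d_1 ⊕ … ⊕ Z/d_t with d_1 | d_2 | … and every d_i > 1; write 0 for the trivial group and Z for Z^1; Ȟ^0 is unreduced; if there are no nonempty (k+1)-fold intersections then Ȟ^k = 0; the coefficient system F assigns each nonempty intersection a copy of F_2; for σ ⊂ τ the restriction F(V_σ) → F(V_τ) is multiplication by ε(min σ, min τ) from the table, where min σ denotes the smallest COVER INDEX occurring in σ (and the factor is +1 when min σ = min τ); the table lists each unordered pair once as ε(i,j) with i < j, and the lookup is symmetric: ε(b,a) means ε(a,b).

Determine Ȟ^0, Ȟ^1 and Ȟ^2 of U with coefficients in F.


cover nerve:
  V1={{t3},{t1,t3},{t2,t3},{t3,t4},{t3,t5},{t2,t3,t4},{t3,t4,t5}} V2={{t5},{t1,t5},{t2,t5},{t3,t5},{t4,t5},{t1,t2,t5},{t3,t4,t5}} V3={{t2},{t4},{t1,t2},{t2,t3},{t2,t4},{t2,t5},{t3,t4},{t4,t5},{t1,t2,t5},{t2,t3,t4},{t3,t4,t5}} V4={{t1},{t1,t2},{t1,t3},{t1,t5},{t1,t2,t5}}
  V12={{t3,t5},{t3,t4,t5}} V13={{t2,t3},{t3,t4},{t2,t3,t4},{t3,t4,t5}} V14={{t1,t3}} V23={{t2,t5},{t4,t5},{t1,t2,t5},{t3,t4,t5}} V24={{t1,t5},{t1,t2,t5}} V34={{t1,t2},{t1,t2,t5}}
  V123={{t3,t4,t5}} V234={{t1,t2,t5}}
C dims 4,6,2; δ0: rk_F2 3; δ1: rk_F2 2
Ȟ^0: (4−3)−0=1 ⇒ Z/2
Ȟ^1: (6−2)−3=1 ⇒ Z/2
Ȟ^2: (2−0)−2=0 ⇒ 0

Ȟ^0 ≅ Z/2; Ȟ^1 ≅ Z/2; Ȟ^2 ≅ 0


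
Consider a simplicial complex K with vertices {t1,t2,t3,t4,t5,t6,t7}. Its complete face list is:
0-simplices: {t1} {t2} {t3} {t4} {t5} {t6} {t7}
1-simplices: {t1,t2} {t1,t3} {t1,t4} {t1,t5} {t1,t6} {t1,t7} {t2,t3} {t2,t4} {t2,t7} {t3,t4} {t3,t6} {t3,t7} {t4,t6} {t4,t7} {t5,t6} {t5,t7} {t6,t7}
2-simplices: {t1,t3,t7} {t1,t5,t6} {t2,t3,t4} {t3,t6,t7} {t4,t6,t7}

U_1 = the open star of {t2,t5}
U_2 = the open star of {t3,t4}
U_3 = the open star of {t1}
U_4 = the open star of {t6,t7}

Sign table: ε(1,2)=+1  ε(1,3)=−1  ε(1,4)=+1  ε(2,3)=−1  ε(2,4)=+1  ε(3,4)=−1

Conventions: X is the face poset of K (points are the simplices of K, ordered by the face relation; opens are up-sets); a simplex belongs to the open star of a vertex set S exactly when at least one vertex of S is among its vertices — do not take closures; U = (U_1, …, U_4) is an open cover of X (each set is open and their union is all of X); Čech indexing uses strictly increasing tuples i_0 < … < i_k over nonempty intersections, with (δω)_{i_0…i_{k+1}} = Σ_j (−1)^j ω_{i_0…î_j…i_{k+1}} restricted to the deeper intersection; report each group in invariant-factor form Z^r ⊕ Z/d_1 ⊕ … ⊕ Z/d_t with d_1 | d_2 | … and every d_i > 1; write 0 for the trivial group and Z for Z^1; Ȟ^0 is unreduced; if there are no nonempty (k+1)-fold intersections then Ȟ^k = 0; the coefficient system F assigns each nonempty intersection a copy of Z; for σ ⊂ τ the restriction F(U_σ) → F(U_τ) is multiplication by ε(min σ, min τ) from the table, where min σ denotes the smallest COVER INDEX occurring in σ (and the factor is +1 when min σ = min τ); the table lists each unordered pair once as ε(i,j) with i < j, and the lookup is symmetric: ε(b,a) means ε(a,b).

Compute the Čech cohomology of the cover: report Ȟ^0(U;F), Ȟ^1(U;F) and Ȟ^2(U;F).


nonempty overlaps:
  U1={{t2},{t5},{t1,t2},{t1,t5},{t2,t3},{t2,t4},{t2,t7},{t5,t6},{t5,t7},{t1,t5,t6},{t2,t3,t4}} U2={{t3},{t4},{t1,t3},{t1,t4},{t2,t3},{t2,t4},{t3,t4},{t3,t6},{t3,t7},{t4,t6},{t4,t7},{t1,t3,t7},{t2,t3,t4},{t3,t6,t7},{t4,t6,t7}} U3={{t1},{t1,t2},{t1,t3},{t1,t4},{t1,t5},{t1,t6},{t1,t7},{t1,t3,t7},{t1,t5,t6}} U4={{t6},{t7},{t1,t6},{t1,t7},{t2,t7},{t3,t6},{t3,t7},{t4,t6},{t4,t7},{t5,t6},{t5,t7},{t6,t7},{t1,t3,t7},{t1,t5,t6},{t3,t6,t7},{t4,t6,t7}}
  U12={{t2,t3},{t2,t4},{t2,t3,t4}} U13={{t1,t2},{t1,t5},{t1,t5,t6}} U14={{t2,t7},{t5,t6},{t5,t7},{t1,t5,t6}} U23={{t1,t3},{t1,t4},{t1,t3,t7}} U24={{t3,t6},{t3,t7},{t4,t6},{t4,t7},{t1,t3,t7},{t3,t6,t7},{t4,t6,t7}} U34={{t1,t6},{t1,t7},{t1,t3,t7},{t1,t5,t6}}
  U134={{t1,t5,t6}} U234={{t1,t3,t7}}
C dims 4,6,2; δ0: rk 3, SNF 1^3; δ1: rk 2, SNF 1^2
degree 0: 4−3−0 = 1 → Ȟ^0 ≅ Z
degree 1: 6−2−3 = 1 → Ȟ^1 ≅ Z
degree 2: 2−0−2 = 0 → Ȟ^2 ≅ 0

Ȟ^0(U;F) ≅ Z, Ȟ^1(U;F) ≅ Z, Ȟ^2(U;F) ≅ 0


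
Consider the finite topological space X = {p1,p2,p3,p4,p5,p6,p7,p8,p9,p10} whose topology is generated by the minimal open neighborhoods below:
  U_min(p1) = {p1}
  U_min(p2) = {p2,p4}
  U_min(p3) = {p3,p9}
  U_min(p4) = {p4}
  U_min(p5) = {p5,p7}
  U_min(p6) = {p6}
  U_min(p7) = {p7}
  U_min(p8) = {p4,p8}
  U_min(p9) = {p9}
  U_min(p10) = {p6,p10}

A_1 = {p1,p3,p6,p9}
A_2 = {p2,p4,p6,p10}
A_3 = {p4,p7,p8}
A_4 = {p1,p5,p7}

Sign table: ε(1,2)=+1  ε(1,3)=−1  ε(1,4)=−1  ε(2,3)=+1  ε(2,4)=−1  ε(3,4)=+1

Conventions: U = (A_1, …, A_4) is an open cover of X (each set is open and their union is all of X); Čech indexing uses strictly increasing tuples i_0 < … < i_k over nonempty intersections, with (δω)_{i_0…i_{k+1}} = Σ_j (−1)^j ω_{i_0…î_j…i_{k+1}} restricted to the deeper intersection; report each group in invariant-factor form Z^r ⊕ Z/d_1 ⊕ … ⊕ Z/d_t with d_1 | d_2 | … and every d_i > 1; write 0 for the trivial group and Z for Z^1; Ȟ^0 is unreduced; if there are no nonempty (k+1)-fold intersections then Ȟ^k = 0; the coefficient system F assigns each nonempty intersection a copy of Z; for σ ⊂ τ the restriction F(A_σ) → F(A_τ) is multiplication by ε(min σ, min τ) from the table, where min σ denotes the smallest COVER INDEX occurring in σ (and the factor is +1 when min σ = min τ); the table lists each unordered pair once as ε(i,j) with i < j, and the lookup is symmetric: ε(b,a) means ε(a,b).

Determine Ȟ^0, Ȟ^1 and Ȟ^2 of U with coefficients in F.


nerve of the cover:
  A12={p6} A14={p1} A23={p4} A34={p7}
C dims 4,4; δ0: rk 4, SNF 1^3·2
Ȟ^0 = (4 − 4) − 0 = 0, so Ȟ^0 ≅ 0
Ȟ^1 = (4 − 0) − 4 = 0 plus torsion [2], so Ȟ^1 ≅ Z/2
Ȟ^2 = (0 − 0) − 0 = 0, so Ȟ^2 ≅ 0

Ȟ^0 ≅ 0, Ȟ^1 ≅ Z/2, Ȟ^2 ≅ 0


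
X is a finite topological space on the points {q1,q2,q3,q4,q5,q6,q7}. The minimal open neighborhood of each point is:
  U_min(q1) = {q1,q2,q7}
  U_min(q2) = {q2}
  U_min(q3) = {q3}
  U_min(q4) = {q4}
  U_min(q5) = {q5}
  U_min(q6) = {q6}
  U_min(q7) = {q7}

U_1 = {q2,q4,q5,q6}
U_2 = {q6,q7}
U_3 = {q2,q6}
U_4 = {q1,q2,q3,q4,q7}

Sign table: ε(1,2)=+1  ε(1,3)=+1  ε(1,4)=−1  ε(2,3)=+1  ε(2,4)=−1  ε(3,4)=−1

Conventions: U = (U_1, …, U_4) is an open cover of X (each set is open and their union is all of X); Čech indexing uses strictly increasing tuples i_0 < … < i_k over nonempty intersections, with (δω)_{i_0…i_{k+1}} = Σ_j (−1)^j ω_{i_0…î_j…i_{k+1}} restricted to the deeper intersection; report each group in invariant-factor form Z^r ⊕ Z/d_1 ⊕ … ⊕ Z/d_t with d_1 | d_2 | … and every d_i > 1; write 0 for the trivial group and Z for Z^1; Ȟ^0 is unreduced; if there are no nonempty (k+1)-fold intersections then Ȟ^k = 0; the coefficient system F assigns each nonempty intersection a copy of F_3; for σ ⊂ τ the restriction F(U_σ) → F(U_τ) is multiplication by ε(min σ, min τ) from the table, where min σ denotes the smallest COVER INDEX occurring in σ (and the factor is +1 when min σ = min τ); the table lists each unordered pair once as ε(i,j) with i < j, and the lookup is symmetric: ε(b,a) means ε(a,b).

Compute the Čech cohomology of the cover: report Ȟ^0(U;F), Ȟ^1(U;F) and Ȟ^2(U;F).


Ȟ^0 = Z/3, Ȟ^1 = Z/3, Ȟ^2 = 0

nerve simplices:
  U12={q6} U13={q2,q6} U14={q2,q4} U23={q6} U24={q7} U34={q2}
  U123={q6} U134={q2}
C dims 4,6,2; δ0: rk_F3 3; δ1: rk_F3 2
degree 0: 4−3−0 = 1 → Ȟ^0 ≅ Z/3
degree 1: 6−2−3 = 1 → Ȟ^1 ≅ Z/3
degree 2: 2−0−2 = 0 → Ȟ^2 ≅ 0


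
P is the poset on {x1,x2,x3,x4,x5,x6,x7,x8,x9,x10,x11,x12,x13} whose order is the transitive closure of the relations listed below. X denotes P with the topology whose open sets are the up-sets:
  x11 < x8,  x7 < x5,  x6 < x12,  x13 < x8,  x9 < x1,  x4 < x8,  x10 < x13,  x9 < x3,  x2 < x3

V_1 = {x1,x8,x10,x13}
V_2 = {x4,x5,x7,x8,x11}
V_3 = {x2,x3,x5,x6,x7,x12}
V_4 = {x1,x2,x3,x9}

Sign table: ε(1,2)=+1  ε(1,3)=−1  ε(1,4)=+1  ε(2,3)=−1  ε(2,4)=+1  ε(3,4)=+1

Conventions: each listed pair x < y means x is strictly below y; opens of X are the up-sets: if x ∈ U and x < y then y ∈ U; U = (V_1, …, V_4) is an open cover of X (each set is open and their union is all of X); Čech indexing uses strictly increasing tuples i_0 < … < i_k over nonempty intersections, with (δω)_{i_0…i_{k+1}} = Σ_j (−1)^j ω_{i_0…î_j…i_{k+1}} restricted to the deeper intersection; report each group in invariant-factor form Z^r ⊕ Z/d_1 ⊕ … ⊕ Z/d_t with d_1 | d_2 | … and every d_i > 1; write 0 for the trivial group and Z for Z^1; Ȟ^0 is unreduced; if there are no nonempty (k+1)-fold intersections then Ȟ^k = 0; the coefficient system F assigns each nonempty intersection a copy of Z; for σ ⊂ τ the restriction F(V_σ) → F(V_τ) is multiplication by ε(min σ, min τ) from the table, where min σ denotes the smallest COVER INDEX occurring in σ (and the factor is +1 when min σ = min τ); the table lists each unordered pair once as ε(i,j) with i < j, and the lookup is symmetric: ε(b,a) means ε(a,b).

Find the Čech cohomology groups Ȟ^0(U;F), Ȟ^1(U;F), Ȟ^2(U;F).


Ȟ^0 ≅ 0, Ȟ^1 ≅ Z/2 and Ȟ^2 ≅ 0

nonempty intersections:
  V12={x8} V14={x1} V23={x5,x7} V34={x2,x3}
C dims 4,4; δ0: rk 4, SNF 1^3·2
Ȟ^0: (4−4)−0=0 ⇒ 0
Ȟ^1: (4−0)−4=0 plus torsion [2] ⇒ Z/2
Ȟ^2: (0−0)−0=0 ⇒ 0
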